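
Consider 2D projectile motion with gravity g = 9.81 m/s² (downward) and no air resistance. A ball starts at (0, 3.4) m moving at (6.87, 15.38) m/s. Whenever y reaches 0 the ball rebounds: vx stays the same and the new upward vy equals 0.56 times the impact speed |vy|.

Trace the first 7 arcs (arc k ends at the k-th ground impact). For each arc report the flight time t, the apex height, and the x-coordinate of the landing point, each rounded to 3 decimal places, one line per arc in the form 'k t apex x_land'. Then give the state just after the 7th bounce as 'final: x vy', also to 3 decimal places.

1 3.343 15.456 22.966
2 1.988 4.847 36.625
3 1.113 1.520 44.273
4 0.623 0.477 48.557
5 0.349 0.149 50.955
6 0.196 0.047 52.299
7 0.109 0.015 53.051
final: 53.051 0.301

Arc 1: start y=3.400, vy=15.380 → t=3.343, apex=15.456, x_land=22.966, impact vy=-17.414
  bounce: vy ← 0.56·17.414 = 9.752
Arc 2: start y=0.000, vy=9.752 → t=1.988, apex=4.847, x_land=36.625, impact vy=-9.752
  bounce: vy ← 0.56·9.752 = 5.461
Arc 3: start y=0.000, vy=5.461 → t=1.113, apex=1.520, x_land=44.273, impact vy=-5.461
  bounce: vy ← 0.56·5.461 = 3.058
Arc 4: start y=0.000, vy=3.058 → t=0.623, apex=0.477, x_land=48.557, impact vy=-3.058
  bounce: vy ← 0.56·3.058 = 1.713
Arc 5: start y=0.000, vy=1.713 → t=0.349, apex=0.149, x_land=50.955, impact vy=-1.713
  bounce: vy ← 0.56·1.713 = 0.959
Arc 6: start y=0.000, vy=0.959 → t=0.196, apex=0.047, x_land=52.299, impact vy=-0.959
  bounce: vy ← 0.56·0.959 = 0.537
Arc 7: start y=0.000, vy=0.537 → t=0.109, apex=0.015, x_land=53.051, impact vy=-0.537
  bounce: vy ← 0.56·0.537 = 0.301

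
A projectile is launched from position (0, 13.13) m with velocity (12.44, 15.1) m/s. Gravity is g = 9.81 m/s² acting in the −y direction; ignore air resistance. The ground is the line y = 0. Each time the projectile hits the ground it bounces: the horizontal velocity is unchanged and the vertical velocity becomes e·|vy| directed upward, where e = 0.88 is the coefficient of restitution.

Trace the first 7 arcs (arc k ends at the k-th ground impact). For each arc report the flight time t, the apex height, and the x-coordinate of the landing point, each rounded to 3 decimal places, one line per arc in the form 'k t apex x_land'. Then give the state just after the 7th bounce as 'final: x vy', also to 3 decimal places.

Arc 1: start y=13.130, vy=15.100 → t=3.786, apex=24.751, x_land=47.093, impact vy=-22.037
  bounce: vy ← 0.88·22.037 = 19.392
Arc 2: start y=0.000, vy=19.392 → t=3.954, apex=19.167, x_land=96.276, impact vy=-19.392
  bounce: vy ← 0.88·19.392 = 17.065
Arc 3: start y=0.000, vy=17.065 → t=3.479, apex=14.843, x_land=139.556, impact vy=-17.065
  bounce: vy ← 0.88·17.065 = 15.017
Arc 4: start y=0.000, vy=15.017 → t=3.062, apex=11.495, x_land=177.644, impact vy=-15.017
  bounce: vy ← 0.88·15.017 = 13.215
Arc 5: start y=0.000, vy=13.215 → t=2.694, apex=8.901, x_land=211.160, impact vy=-13.215
  bounce: vy ← 0.88·13.215 = 11.630
Arc 6: start y=0.000, vy=11.630 → t=2.371, apex=6.893, x_land=240.655, impact vy=-11.630
  bounce: vy ← 0.88·11.630 = 10.234
Arc 7: start y=0.000, vy=10.234 → t=2.086, apex=5.338, x_land=266.610, impact vy=-10.234
  bounce: vy ← 0.88·10.234 = 9.006

1 3.786 24.751 47.093
2 3.954 19.167 96.276
3 3.479 14.843 139.556
4 3.062 11.495 177.644
5 2.694 8.901 211.160
6 2.371 6.893 240.655
7 2.086 5.338 266.610
final: 266.610 9.006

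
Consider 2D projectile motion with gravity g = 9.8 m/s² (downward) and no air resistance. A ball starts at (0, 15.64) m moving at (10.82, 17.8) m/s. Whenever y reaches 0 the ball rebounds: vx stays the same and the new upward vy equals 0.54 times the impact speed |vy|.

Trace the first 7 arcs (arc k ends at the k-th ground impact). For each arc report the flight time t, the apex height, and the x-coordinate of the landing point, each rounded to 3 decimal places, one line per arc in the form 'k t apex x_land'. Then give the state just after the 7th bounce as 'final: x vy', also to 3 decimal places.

Arc 1: start y=15.640, vy=17.800 → t=4.364, apex=31.805, x_land=47.219, impact vy=-24.968
  bounce: vy ← 0.54·24.968 = 13.483
Arc 2: start y=0.000, vy=13.483 → t=2.752, apex=9.274, x_land=76.991, impact vy=-13.483
  bounce: vy ← 0.54·13.483 = 7.281
Arc 3: start y=0.000, vy=7.281 → t=1.486, apex=2.704, x_land=93.067, impact vy=-7.281
  bounce: vy ← 0.54·7.281 = 3.932
Arc 4: start y=0.000, vy=3.932 → t=0.802, apex=0.789, x_land=101.749, impact vy=-3.932
  bounce: vy ← 0.54·3.932 = 2.123
Arc 5: start y=0.000, vy=2.123 → t=0.433, apex=0.230, x_land=106.437, impact vy=-2.123
  bounce: vy ← 0.54·2.123 = 1.146
Arc 6: start y=0.000, vy=1.146 → t=0.234, apex=0.067, x_land=108.968, impact vy=-1.146
  bounce: vy ← 0.54·1.146 = 0.619
Arc 7: start y=0.000, vy=0.619 → t=0.126, apex=0.020, x_land=110.335, impact vy=-0.619
  bounce: vy ← 0.54·0.619 = 0.334

1 4.364 31.805 47.219
2 2.752 9.274 76.991
3 1.486 2.704 93.067
4 0.802 0.789 101.749
5 0.433 0.230 106.437
6 0.234 0.067 108.968
7 0.126 0.020 110.335
final: 110.335 0.334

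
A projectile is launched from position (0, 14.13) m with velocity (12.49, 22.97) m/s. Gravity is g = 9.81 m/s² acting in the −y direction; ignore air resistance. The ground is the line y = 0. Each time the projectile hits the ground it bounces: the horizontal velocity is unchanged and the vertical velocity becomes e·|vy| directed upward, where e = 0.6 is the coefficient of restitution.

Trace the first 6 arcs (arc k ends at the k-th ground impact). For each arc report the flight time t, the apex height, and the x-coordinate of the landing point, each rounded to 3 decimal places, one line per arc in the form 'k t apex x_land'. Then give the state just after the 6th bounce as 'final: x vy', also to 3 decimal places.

1 5.233 41.022 65.365
2 3.470 14.768 108.710
3 2.082 5.316 134.716
4 1.249 1.914 150.320
5 0.750 0.689 159.683
6 0.450 0.248 165.300
final: 165.300 1.324

Arc 1: start y=14.130, vy=22.970 → t=5.233, apex=41.022, x_land=65.365, impact vy=-28.370
  bounce: vy ← 0.6·28.370 = 17.022
Arc 2: start y=0.000, vy=17.022 → t=3.470, apex=14.768, x_land=108.710, impact vy=-17.022
  bounce: vy ← 0.6·17.022 = 10.213
Arc 3: start y=0.000, vy=10.213 → t=2.082, apex=5.316, x_land=134.716, impact vy=-10.213
  bounce: vy ← 0.6·10.213 = 6.128
Arc 4: start y=0.000, vy=6.128 → t=1.249, apex=1.914, x_land=150.320, impact vy=-6.128
  bounce: vy ← 0.6·6.128 = 3.677
Arc 5: start y=0.000, vy=3.677 → t=0.750, apex=0.689, x_land=159.683, impact vy=-3.677
  bounce: vy ← 0.6·3.677 = 2.206
Arc 6: start y=0.000, vy=2.206 → t=0.450, apex=0.248, x_land=165.300, impact vy=-2.206
  bounce: vy ← 0.6·2.206 = 1.324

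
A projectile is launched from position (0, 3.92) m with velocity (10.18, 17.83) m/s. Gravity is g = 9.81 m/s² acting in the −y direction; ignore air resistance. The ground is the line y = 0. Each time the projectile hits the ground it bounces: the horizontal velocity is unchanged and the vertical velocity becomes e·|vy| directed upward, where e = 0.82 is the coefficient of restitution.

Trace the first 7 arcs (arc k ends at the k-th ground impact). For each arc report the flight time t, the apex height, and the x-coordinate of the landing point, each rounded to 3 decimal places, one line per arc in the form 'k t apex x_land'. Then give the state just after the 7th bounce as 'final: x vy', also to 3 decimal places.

1 3.843 20.123 39.122
2 3.322 13.531 72.938
3 2.724 9.098 100.667
4 2.234 6.118 123.405
5 1.832 4.113 142.050
6 1.502 2.766 157.339
7 1.232 1.860 169.876
final: 169.876 4.953

Arc 1: start y=3.920, vy=17.830 → t=3.843, apex=20.123, x_land=39.122, impact vy=-19.870
  bounce: vy ← 0.82·19.870 = 16.293
Arc 2: start y=0.000, vy=16.293 → t=3.322, apex=13.531, x_land=72.938, impact vy=-16.293
  bounce: vy ← 0.82·16.293 = 13.361
Arc 3: start y=0.000, vy=13.361 → t=2.724, apex=9.098, x_land=100.667, impact vy=-13.361
  bounce: vy ← 0.82·13.361 = 10.956
Arc 4: start y=0.000, vy=10.956 → t=2.234, apex=6.118, x_land=123.405, impact vy=-10.956
  bounce: vy ← 0.82·10.956 = 8.984
Arc 5: start y=0.000, vy=8.984 → t=1.832, apex=4.113, x_land=142.050, impact vy=-8.984
  bounce: vy ← 0.82·8.984 = 7.367
Arc 6: start y=0.000, vy=7.367 → t=1.502, apex=2.766, x_land=157.339, impact vy=-7.367
  bounce: vy ← 0.82·7.367 = 6.041
Arc 7: start y=0.000, vy=6.041 → t=1.232, apex=1.860, x_land=169.876, impact vy=-6.041
  bounce: vy ← 0.82·6.041 = 4.953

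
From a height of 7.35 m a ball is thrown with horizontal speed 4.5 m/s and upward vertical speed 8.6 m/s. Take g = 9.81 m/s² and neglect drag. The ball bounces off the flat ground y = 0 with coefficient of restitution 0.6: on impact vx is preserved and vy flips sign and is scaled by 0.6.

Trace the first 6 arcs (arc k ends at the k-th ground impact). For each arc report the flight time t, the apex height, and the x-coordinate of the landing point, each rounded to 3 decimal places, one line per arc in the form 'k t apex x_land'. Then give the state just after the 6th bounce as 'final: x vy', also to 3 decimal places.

1 2.382 11.120 10.720
2 1.807 4.003 18.851
3 1.084 1.441 23.729
4 0.650 0.519 26.656
5 0.390 0.187 28.412
6 0.234 0.067 29.466
final: 29.466 0.689

Arc 1: start y=7.350, vy=8.600 → t=2.382, apex=11.120, x_land=10.720, impact vy=-14.770
  bounce: vy ← 0.6·14.770 = 8.862
Arc 2: start y=0.000, vy=8.862 → t=1.807, apex=4.003, x_land=18.851, impact vy=-8.862
  bounce: vy ← 0.6·8.862 = 5.317
Arc 3: start y=0.000, vy=5.317 → t=1.084, apex=1.441, x_land=23.729, impact vy=-5.317
  bounce: vy ← 0.6·5.317 = 3.190
Arc 4: start y=0.000, vy=3.190 → t=0.650, apex=0.519, x_land=26.656, impact vy=-3.190
  bounce: vy ← 0.6·3.190 = 1.914
Arc 5: start y=0.000, vy=1.914 → t=0.390, apex=0.187, x_land=28.412, impact vy=-1.914
  bounce: vy ← 0.6·1.914 = 1.149
Arc 6: start y=0.000, vy=1.149 → t=0.234, apex=0.067, x_land=29.466, impact vy=-1.149
  bounce: vy ← 0.6·1.149 = 0.689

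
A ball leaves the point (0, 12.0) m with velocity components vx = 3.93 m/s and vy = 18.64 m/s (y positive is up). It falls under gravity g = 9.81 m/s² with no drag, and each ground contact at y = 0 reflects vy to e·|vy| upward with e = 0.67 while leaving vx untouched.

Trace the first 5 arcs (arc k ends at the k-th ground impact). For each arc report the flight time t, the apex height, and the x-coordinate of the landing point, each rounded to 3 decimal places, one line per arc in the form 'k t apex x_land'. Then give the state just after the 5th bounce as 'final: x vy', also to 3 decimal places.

1 4.361 29.709 17.139
2 3.298 13.336 30.100
3 2.210 5.987 38.783
4 1.480 2.687 44.601
5 0.992 1.206 48.499
final: 48.499 3.260

Arc 1: start y=12.000, vy=18.640 → t=4.361, apex=29.709, x_land=17.139, impact vy=-24.143
  bounce: vy ← 0.67·24.143 = 16.176
Arc 2: start y=0.000, vy=16.176 → t=3.298, apex=13.336, x_land=30.100, impact vy=-16.176
  bounce: vy ← 0.67·16.176 = 10.838
Arc 3: start y=0.000, vy=10.838 → t=2.210, apex=5.987, x_land=38.783, impact vy=-10.838
  bounce: vy ← 0.67·10.838 = 7.261
Arc 4: start y=0.000, vy=7.261 → t=1.480, apex=2.687, x_land=44.601, impact vy=-7.261
  bounce: vy ← 0.67·7.261 = 4.865
Arc 5: start y=0.000, vy=4.865 → t=0.992, apex=1.206, x_land=48.499, impact vy=-4.865
  bounce: vy ← 0.67·4.865 = 3.260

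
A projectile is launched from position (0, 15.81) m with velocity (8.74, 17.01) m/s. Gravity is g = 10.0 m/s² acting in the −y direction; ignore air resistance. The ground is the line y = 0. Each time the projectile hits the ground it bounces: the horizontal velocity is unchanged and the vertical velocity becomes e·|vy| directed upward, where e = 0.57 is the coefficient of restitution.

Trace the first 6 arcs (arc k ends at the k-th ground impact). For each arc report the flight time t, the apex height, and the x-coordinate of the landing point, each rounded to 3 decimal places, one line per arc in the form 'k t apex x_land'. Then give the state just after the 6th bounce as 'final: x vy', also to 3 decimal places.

Arc 1: start y=15.810, vy=17.010 → t=4.162, apex=30.277, x_land=36.374, impact vy=-24.608
  bounce: vy ← 0.57·24.608 = 14.026
Arc 2: start y=0.000, vy=14.026 → t=2.805, apex=9.837, x_land=60.892, impact vy=-14.026
  bounce: vy ← 0.57·14.026 = 7.995
Arc 3: start y=0.000, vy=7.995 → t=1.599, apex=3.196, x_land=74.867, impact vy=-7.995
  bounce: vy ← 0.57·7.995 = 4.557
Arc 4: start y=0.000, vy=4.557 → t=0.911, apex=1.038, x_land=82.833, impact vy=-4.557
  bounce: vy ← 0.57·4.557 = 2.598
Arc 5: start y=0.000, vy=2.598 → t=0.520, apex=0.337, x_land=87.374, impact vy=-2.598
  bounce: vy ← 0.57·2.598 = 1.481
Arc 6: start y=0.000, vy=1.481 → t=0.296, apex=0.110, x_land=89.962, impact vy=-1.481
  bounce: vy ← 0.57·1.481 = 0.844

1 4.162 30.277 36.374
2 2.805 9.837 60.892
3 1.599 3.196 74.867
4 0.911 1.038 82.833
5 0.520 0.337 87.374
6 0.296 0.110 89.962
final: 89.962 0.844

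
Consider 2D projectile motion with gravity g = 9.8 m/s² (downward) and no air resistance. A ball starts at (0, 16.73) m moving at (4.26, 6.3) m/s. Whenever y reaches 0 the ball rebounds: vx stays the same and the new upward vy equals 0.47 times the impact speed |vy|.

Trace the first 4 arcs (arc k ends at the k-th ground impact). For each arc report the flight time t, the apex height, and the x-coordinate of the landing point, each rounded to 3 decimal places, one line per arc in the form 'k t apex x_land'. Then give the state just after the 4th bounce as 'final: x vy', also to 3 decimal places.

Arc 1: start y=16.730, vy=6.300 → t=2.599, apex=18.755, x_land=11.073, impact vy=-19.173
  bounce: vy ← 0.47·19.173 = 9.011
Arc 2: start y=0.000, vy=9.011 → t=1.839, apex=4.143, x_land=18.907, impact vy=-9.011
  bounce: vy ← 0.47·9.011 = 4.235
Arc 3: start y=0.000, vy=4.235 → t=0.864, apex=0.915, x_land=22.589, impact vy=-4.235
  bounce: vy ← 0.47·4.235 = 1.991
Arc 4: start y=0.000, vy=1.991 → t=0.406, apex=0.202, x_land=24.320, impact vy=-1.991
  bounce: vy ← 0.47·1.991 = 0.936

1 2.599 18.755 11.073
2 1.839 4.143 18.907
3 0.864 0.915 22.589
4 0.406 0.202 24.320
final: 24.320 0.936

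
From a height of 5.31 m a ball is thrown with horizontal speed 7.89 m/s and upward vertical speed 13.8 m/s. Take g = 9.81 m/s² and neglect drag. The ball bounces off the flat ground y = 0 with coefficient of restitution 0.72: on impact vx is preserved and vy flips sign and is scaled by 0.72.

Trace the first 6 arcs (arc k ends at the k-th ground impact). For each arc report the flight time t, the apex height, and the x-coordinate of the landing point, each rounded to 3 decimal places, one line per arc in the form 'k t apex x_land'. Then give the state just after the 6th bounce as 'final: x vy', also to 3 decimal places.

Arc 1: start y=5.310, vy=13.800 → t=3.156, apex=15.016, x_land=24.904, impact vy=-17.165
  bounce: vy ← 0.72·17.165 = 12.358
Arc 2: start y=0.000, vy=12.358 → t=2.520, apex=7.785, x_land=44.784, impact vy=-12.358
  bounce: vy ← 0.72·12.358 = 8.898
Arc 3: start y=0.000, vy=8.898 → t=1.814, apex=4.035, x_land=59.097, impact vy=-8.898
  bounce: vy ← 0.72·8.898 = 6.407
Arc 4: start y=0.000, vy=6.407 → t=1.306, apex=2.092, x_land=69.402, impact vy=-6.407
  bounce: vy ← 0.72·6.407 = 4.613
Arc 5: start y=0.000, vy=4.613 → t=0.940, apex=1.084, x_land=76.822, impact vy=-4.613
  bounce: vy ← 0.72·4.613 = 3.321
Arc 6: start y=0.000, vy=3.321 → t=0.677, apex=0.562, x_land=82.165, impact vy=-3.321
  bounce: vy ← 0.72·3.321 = 2.391

1 3.156 15.016 24.904
2 2.520 7.785 44.784
3 1.814 4.035 59.097
4 1.306 2.092 69.402
5 0.940 1.084 76.822
6 0.677 0.562 82.165
final: 82.165 2.391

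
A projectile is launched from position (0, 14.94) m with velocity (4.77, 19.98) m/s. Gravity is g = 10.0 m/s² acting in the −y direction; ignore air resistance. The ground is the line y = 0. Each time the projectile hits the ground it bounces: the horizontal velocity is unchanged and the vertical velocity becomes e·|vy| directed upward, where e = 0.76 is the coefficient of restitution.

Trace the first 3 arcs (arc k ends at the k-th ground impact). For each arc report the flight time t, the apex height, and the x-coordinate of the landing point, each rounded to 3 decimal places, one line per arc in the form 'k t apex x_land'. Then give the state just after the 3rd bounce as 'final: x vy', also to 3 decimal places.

1 4.640 34.900 22.133
2 4.016 20.158 41.288
3 3.052 11.643 55.846
final: 55.846 11.598

Arc 1: start y=14.940, vy=19.980 → t=4.640, apex=34.900, x_land=22.133, impact vy=-26.420
  bounce: vy ← 0.76·26.420 = 20.079
Arc 2: start y=0.000, vy=20.079 → t=4.016, apex=20.158, x_land=41.288, impact vy=-20.079
  bounce: vy ← 0.76·20.079 = 15.260
Arc 3: start y=0.000, vy=15.260 → t=3.052, apex=11.643, x_land=55.846, impact vy=-15.260
  bounce: vy ← 0.76·15.260 = 11.598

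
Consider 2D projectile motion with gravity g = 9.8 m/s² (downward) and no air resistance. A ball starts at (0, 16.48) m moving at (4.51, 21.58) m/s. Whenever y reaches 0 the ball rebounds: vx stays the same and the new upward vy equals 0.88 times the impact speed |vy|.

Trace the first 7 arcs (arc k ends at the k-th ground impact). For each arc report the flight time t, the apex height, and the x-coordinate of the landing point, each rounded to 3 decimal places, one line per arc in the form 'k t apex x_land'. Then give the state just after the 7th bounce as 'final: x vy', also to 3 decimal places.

Arc 1: start y=16.480, vy=21.580 → t=5.068, apex=40.240, x_land=22.856, impact vy=-28.084
  bounce: vy ← 0.88·28.084 = 24.714
Arc 2: start y=0.000, vy=24.714 → t=5.044, apex=31.162, x_land=45.602, impact vy=-24.714
  bounce: vy ← 0.88·24.714 = 21.748
Arc 3: start y=0.000, vy=21.748 → t=4.438, apex=24.132, x_land=65.620, impact vy=-21.748
  bounce: vy ← 0.88·21.748 = 19.138
Arc 4: start y=0.000, vy=19.138 → t=3.906, apex=18.688, x_land=83.235, impact vy=-19.138
  bounce: vy ← 0.88·19.138 = 16.842
Arc 5: start y=0.000, vy=16.842 → t=3.437, apex=14.472, x_land=98.736, impact vy=-16.842
  bounce: vy ← 0.88·16.842 = 14.821
Arc 6: start y=0.000, vy=14.821 → t=3.025, apex=11.207, x_land=112.377, impact vy=-14.821
  bounce: vy ← 0.88·14.821 = 13.042
Arc 7: start y=0.000, vy=13.042 → t=2.662, apex=8.679, x_land=124.381, impact vy=-13.042
  bounce: vy ← 0.88·13.042 = 11.477

1 5.068 40.240 22.856
2 5.044 31.162 45.602
3 4.438 24.132 65.620
4 3.906 18.688 83.235
5 3.437 14.472 98.736
6 3.025 11.207 112.377
7 2.662 8.679 124.381
final: 124.381 11.477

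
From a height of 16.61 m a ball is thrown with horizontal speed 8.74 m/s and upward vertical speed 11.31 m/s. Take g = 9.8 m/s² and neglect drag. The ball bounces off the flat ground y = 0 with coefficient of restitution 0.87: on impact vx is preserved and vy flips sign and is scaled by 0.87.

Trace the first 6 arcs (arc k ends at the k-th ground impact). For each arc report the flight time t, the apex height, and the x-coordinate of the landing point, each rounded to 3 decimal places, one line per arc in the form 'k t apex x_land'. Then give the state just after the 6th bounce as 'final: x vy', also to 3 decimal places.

1 3.327 23.136 29.078
2 3.781 17.512 62.124
3 3.289 13.255 90.873
4 2.862 10.033 115.885
5 2.490 7.594 137.645
6 2.166 5.748 156.577
final: 156.577 9.234

Arc 1: start y=16.610, vy=11.310 → t=3.327, apex=23.136, x_land=29.078, impact vy=-21.295
  bounce: vy ← 0.87·21.295 = 18.527
Arc 2: start y=0.000, vy=18.527 → t=3.781, apex=17.512, x_land=62.124, impact vy=-18.527
  bounce: vy ← 0.87·18.527 = 16.118
Arc 3: start y=0.000, vy=16.118 → t=3.289, apex=13.255, x_land=90.873, impact vy=-16.118
  bounce: vy ← 0.87·16.118 = 14.023
Arc 4: start y=0.000, vy=14.023 → t=2.862, apex=10.033, x_land=115.885, impact vy=-14.023
  bounce: vy ← 0.87·14.023 = 12.200
Arc 5: start y=0.000, vy=12.200 → t=2.490, apex=7.594, x_land=137.645, impact vy=-12.200
  bounce: vy ← 0.87·12.200 = 10.614
Arc 6: start y=0.000, vy=10.614 → t=2.166, apex=5.748, x_land=156.577, impact vy=-10.614
  bounce: vy ← 0.87·10.614 = 9.234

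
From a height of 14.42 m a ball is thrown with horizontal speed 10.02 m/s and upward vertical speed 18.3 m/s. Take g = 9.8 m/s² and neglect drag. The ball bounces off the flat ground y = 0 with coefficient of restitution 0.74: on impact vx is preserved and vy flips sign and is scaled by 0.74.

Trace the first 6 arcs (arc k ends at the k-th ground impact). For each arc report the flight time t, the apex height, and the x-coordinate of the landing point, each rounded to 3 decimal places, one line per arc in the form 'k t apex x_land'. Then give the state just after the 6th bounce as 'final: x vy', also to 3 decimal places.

1 4.403 31.506 44.119
2 3.753 17.253 81.722
3 2.777 9.448 109.549
4 2.055 5.174 130.141
5 1.521 2.833 145.379
6 1.125 1.551 156.655
final: 156.655 4.081

Arc 1: start y=14.420, vy=18.300 → t=4.403, apex=31.506, x_land=44.119, impact vy=-24.850
  bounce: vy ← 0.74·24.850 = 18.389
Arc 2: start y=0.000, vy=18.389 → t=3.753, apex=17.253, x_land=81.722, impact vy=-18.389
  bounce: vy ← 0.74·18.389 = 13.608
Arc 3: start y=0.000, vy=13.608 → t=2.777, apex=9.448, x_land=109.549, impact vy=-13.608
  bounce: vy ← 0.74·13.608 = 10.070
Arc 4: start y=0.000, vy=10.070 → t=2.055, apex=5.174, x_land=130.141, impact vy=-10.070
  bounce: vy ← 0.74·10.070 = 7.452
Arc 5: start y=0.000, vy=7.452 → t=1.521, apex=2.833, x_land=145.379, impact vy=-7.452
  bounce: vy ← 0.74·7.452 = 5.514
Arc 6: start y=0.000, vy=5.514 → t=1.125, apex=1.551, x_land=156.655, impact vy=-5.514
  bounce: vy ← 0.74·5.514 = 4.081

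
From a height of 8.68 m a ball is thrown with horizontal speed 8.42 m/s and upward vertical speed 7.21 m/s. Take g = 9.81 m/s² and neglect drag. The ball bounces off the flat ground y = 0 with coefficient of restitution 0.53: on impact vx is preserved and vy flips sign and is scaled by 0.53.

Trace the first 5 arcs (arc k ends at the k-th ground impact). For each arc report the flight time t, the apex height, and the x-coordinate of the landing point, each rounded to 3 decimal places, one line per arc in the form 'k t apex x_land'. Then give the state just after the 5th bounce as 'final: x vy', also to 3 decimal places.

1 2.255 11.330 18.985
2 1.611 3.182 32.550
3 0.854 0.894 39.739
4 0.453 0.251 43.549
5 0.240 0.071 45.569
final: 45.569 0.623

Arc 1: start y=8.680, vy=7.210 → t=2.255, apex=11.330, x_land=18.985, impact vy=-14.909
  bounce: vy ← 0.53·14.909 = 7.902
Arc 2: start y=0.000, vy=7.902 → t=1.611, apex=3.182, x_land=32.550, impact vy=-7.902
  bounce: vy ← 0.53·7.902 = 4.188
Arc 3: start y=0.000, vy=4.188 → t=0.854, apex=0.894, x_land=39.739, impact vy=-4.188
  bounce: vy ← 0.53·4.188 = 2.220
Arc 4: start y=0.000, vy=2.220 → t=0.453, apex=0.251, x_land=43.549, impact vy=-2.220
  bounce: vy ← 0.53·2.220 = 1.176
Arc 5: start y=0.000, vy=1.176 → t=0.240, apex=0.071, x_land=45.569, impact vy=-1.176
  bounce: vy ← 0.53·1.176 = 0.623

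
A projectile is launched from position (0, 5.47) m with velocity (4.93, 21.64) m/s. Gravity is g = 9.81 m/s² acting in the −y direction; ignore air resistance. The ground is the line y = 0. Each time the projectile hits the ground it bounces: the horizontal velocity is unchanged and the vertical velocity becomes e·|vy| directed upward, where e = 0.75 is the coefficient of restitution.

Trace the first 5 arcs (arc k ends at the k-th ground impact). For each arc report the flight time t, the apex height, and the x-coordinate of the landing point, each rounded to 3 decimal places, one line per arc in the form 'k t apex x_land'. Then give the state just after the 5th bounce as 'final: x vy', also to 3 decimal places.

1 4.652 29.338 22.932
2 3.668 16.503 41.018
3 2.751 9.283 54.582
4 2.064 5.222 64.755
5 1.548 2.937 72.385
final: 72.385 5.693

Arc 1: start y=5.470, vy=21.640 → t=4.652, apex=29.338, x_land=22.932, impact vy=-23.992
  bounce: vy ← 0.75·23.992 = 17.994
Arc 2: start y=0.000, vy=17.994 → t=3.668, apex=16.503, x_land=41.018, impact vy=-17.994
  bounce: vy ← 0.75·17.994 = 13.495
Arc 3: start y=0.000, vy=13.495 → t=2.751, apex=9.283, x_land=54.582, impact vy=-13.495
  bounce: vy ← 0.75·13.495 = 10.122
Arc 4: start y=0.000, vy=10.122 → t=2.064, apex=5.222, x_land=64.755, impact vy=-10.122
  bounce: vy ← 0.75·10.122 = 7.591
Arc 5: start y=0.000, vy=7.591 → t=1.548, apex=2.937, x_land=72.385, impact vy=-7.591
  bounce: vy ← 0.75·7.591 = 5.693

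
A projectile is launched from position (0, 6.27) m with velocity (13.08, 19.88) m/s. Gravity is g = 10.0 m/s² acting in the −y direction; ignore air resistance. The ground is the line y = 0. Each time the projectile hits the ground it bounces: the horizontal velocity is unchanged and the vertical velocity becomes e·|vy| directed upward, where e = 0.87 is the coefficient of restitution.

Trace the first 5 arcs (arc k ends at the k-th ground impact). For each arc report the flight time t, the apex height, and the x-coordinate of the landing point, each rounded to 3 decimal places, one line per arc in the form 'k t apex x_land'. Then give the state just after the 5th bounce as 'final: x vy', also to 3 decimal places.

1 4.270 26.031 55.848
2 3.970 19.703 107.777
3 3.454 14.913 152.956
4 3.005 11.288 192.262
5 2.614 8.544 226.457
final: 226.457 11.372

Arc 1: start y=6.270, vy=19.880 → t=4.270, apex=26.031, x_land=55.848, impact vy=-22.817
  bounce: vy ← 0.87·22.817 = 19.851
Arc 2: start y=0.000, vy=19.851 → t=3.970, apex=19.703, x_land=107.777, impact vy=-19.851
  bounce: vy ← 0.87·19.851 = 17.270
Arc 3: start y=0.000, vy=17.270 → t=3.454, apex=14.913, x_land=152.956, impact vy=-17.270
  bounce: vy ← 0.87·17.270 = 15.025
Arc 4: start y=0.000, vy=15.025 → t=3.005, apex=11.288, x_land=192.262, impact vy=-15.025
  bounce: vy ← 0.87·15.025 = 13.072
Arc 5: start y=0.000, vy=13.072 → t=2.614, apex=8.544, x_land=226.457, impact vy=-13.072
  bounce: vy ← 0.87·13.072 = 11.372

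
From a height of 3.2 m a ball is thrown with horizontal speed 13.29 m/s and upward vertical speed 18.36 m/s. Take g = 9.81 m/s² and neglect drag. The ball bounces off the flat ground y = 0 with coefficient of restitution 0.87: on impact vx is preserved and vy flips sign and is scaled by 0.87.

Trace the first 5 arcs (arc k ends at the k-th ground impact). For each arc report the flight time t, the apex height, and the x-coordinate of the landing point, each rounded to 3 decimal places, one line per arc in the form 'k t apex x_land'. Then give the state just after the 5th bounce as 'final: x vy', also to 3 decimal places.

1 3.910 20.381 51.964
2 3.547 15.426 99.101
3 3.086 11.676 140.111
4 2.685 8.838 175.789
5 2.336 6.689 206.829
final: 206.829 9.967

Arc 1: start y=3.200, vy=18.360 → t=3.910, apex=20.381, x_land=51.964, impact vy=-19.997
  bounce: vy ← 0.87·19.997 = 17.397
Arc 2: start y=0.000, vy=17.397 → t=3.547, apex=15.426, x_land=99.101, impact vy=-17.397
  bounce: vy ← 0.87·17.397 = 15.136
Arc 3: start y=0.000, vy=15.136 → t=3.086, apex=11.676, x_land=140.111, impact vy=-15.136
  bounce: vy ← 0.87·15.136 = 13.168
Arc 4: start y=0.000, vy=13.168 → t=2.685, apex=8.838, x_land=175.789, impact vy=-13.168
  bounce: vy ← 0.87·13.168 = 11.456
Arc 5: start y=0.000, vy=11.456 → t=2.336, apex=6.689, x_land=206.829, impact vy=-11.456
  bounce: vy ← 0.87·11.456 = 9.967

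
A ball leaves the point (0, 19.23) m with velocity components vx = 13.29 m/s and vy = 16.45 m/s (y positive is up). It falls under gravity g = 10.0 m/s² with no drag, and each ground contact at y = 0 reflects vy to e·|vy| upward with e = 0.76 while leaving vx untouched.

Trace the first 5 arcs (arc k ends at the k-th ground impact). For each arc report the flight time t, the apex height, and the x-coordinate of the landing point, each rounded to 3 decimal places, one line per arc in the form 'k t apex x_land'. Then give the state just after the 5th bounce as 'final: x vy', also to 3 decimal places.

Arc 1: start y=19.230, vy=16.450 → t=4.205, apex=32.760, x_land=55.880, impact vy=-25.597
  bounce: vy ← 0.76·25.597 = 19.454
Arc 2: start y=0.000, vy=19.454 → t=3.891, apex=18.922, x_land=107.588, impact vy=-19.454
  bounce: vy ← 0.76·19.454 = 14.785
Arc 3: start y=0.000, vy=14.785 → t=2.957, apex=10.929, x_land=146.886, impact vy=-14.785
  bounce: vy ← 0.76·14.785 = 11.236
Arc 4: start y=0.000, vy=11.236 → t=2.247, apex=6.313, x_land=176.753, impact vy=-11.236
  bounce: vy ← 0.76·11.236 = 8.540
Arc 5: start y=0.000, vy=8.540 → t=1.708, apex=3.646, x_land=199.451, impact vy=-8.540
  bounce: vy ← 0.76·8.540 = 6.490

1 4.205 32.760 55.880
2 3.891 18.922 107.588
3 2.957 10.929 146.886
4 2.247 6.313 176.753
5 1.708 3.646 199.451
final: 199.451 6.490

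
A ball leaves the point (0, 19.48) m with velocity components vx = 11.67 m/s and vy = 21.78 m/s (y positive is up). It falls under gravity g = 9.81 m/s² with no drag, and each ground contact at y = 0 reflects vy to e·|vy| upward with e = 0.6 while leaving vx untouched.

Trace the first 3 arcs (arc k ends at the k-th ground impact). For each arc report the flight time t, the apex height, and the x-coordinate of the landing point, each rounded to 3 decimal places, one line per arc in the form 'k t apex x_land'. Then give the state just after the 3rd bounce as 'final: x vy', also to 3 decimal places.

Arc 1: start y=19.480, vy=21.780 → t=5.204, apex=43.658, x_land=60.726, impact vy=-29.267
  bounce: vy ← 0.6·29.267 = 17.560
Arc 2: start y=0.000, vy=17.560 → t=3.580, apex=15.717, x_land=102.505, impact vy=-17.560
  bounce: vy ← 0.6·17.560 = 10.536
Arc 3: start y=0.000, vy=10.536 → t=2.148, apex=5.658, x_land=127.573, impact vy=-10.536
  bounce: vy ← 0.6·10.536 = 6.322

1 5.204 43.658 60.726
2 3.580 15.717 102.505
3 2.148 5.658 127.573
final: 127.573 6.322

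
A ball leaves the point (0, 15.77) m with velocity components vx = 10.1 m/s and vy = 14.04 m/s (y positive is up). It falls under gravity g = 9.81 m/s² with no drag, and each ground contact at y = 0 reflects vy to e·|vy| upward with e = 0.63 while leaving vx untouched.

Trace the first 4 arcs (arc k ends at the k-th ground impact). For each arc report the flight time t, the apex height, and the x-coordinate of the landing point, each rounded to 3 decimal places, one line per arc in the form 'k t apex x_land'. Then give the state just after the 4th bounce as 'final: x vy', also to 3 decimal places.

1 3.725 25.817 37.627
2 2.891 10.247 66.823
3 1.821 4.067 85.216
4 1.147 1.614 96.804
final: 96.804 3.545

Arc 1: start y=15.770, vy=14.040 → t=3.725, apex=25.817, x_land=37.627, impact vy=-22.506
  bounce: vy ← 0.63·22.506 = 14.179
Arc 2: start y=0.000, vy=14.179 → t=2.891, apex=10.247, x_land=66.823, impact vy=-14.179
  bounce: vy ← 0.63·14.179 = 8.933
Arc 3: start y=0.000, vy=8.933 → t=1.821, apex=4.067, x_land=85.216, impact vy=-8.933
  bounce: vy ← 0.63·8.933 = 5.628
Arc 4: start y=0.000, vy=5.628 → t=1.147, apex=1.614, x_land=96.804, impact vy=-5.628
  bounce: vy ← 0.63·5.628 = 3.545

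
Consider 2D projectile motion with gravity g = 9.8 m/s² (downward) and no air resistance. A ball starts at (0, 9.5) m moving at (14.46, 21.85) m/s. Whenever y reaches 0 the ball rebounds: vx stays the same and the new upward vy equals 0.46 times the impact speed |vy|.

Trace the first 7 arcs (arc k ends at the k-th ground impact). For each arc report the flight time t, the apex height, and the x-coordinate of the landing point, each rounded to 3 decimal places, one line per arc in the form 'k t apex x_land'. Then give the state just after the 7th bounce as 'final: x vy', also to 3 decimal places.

1 4.858 33.858 70.250
2 2.418 7.164 105.220
3 1.112 1.516 121.306
4 0.512 0.321 128.706
5 0.235 0.068 132.109
6 0.108 0.014 133.675
7 0.050 0.003 134.395
final: 134.395 0.112

Arc 1: start y=9.500, vy=21.850 → t=4.858, apex=33.858, x_land=70.250, impact vy=-25.761
  bounce: vy ← 0.46·25.761 = 11.850
Arc 2: start y=0.000, vy=11.850 → t=2.418, apex=7.164, x_land=105.220, impact vy=-11.850
  bounce: vy ← 0.46·11.850 = 5.451
Arc 3: start y=0.000, vy=5.451 → t=1.112, apex=1.516, x_land=121.306, impact vy=-5.451
  bounce: vy ← 0.46·5.451 = 2.507
Arc 4: start y=0.000, vy=2.507 → t=0.512, apex=0.321, x_land=128.706, impact vy=-2.507
  bounce: vy ← 0.46·2.507 = 1.153
Arc 5: start y=0.000, vy=1.153 → t=0.235, apex=0.068, x_land=132.109, impact vy=-1.153
  bounce: vy ← 0.46·1.153 = 0.531
Arc 6: start y=0.000, vy=0.531 → t=0.108, apex=0.014, x_land=133.675, impact vy=-0.531
  bounce: vy ← 0.46·0.531 = 0.244
Arc 7: start y=0.000, vy=0.244 → t=0.050, apex=0.003, x_land=134.395, impact vy=-0.244
  bounce: vy ← 0.46·0.244 = 0.112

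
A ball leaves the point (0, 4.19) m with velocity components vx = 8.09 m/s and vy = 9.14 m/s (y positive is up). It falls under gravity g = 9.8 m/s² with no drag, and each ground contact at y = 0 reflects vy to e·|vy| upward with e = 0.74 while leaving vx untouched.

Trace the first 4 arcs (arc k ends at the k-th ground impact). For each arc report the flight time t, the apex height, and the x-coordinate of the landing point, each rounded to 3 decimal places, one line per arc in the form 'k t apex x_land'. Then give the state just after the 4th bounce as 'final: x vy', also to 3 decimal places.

Arc 1: start y=4.190, vy=9.140 → t=2.246, apex=8.452, x_land=18.170, impact vy=-12.871
  bounce: vy ← 0.74·12.871 = 9.525
Arc 2: start y=0.000, vy=9.525 → t=1.944, apex=4.628, x_land=33.896, impact vy=-9.525
  bounce: vy ← 0.74·9.525 = 7.048
Arc 3: start y=0.000, vy=7.048 → t=1.438, apex=2.535, x_land=45.532, impact vy=-7.048
  bounce: vy ← 0.74·7.048 = 5.216
Arc 4: start y=0.000, vy=5.216 → t=1.064, apex=1.388, x_land=54.143, impact vy=-5.216
  bounce: vy ← 0.74·5.216 = 3.860

1 2.246 8.452 18.170
2 1.944 4.628 33.896
3 1.438 2.535 45.532
4 1.064 1.388 54.143
final: 54.143 3.860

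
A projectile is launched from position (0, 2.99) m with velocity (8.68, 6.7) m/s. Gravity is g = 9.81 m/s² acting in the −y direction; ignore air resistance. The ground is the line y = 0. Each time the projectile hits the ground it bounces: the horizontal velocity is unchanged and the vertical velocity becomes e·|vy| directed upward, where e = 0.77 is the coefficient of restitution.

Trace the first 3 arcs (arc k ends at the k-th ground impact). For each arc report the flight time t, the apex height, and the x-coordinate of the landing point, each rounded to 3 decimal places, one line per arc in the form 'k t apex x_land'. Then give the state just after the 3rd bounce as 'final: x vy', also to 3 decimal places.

1 1.720 5.278 14.932
2 1.597 3.129 28.798
3 1.230 1.855 39.475
final: 39.475 4.646

Arc 1: start y=2.990, vy=6.700 → t=1.720, apex=5.278, x_land=14.932, impact vy=-10.176
  bounce: vy ← 0.77·10.176 = 7.836
Arc 2: start y=0.000, vy=7.836 → t=1.597, apex=3.129, x_land=28.798, impact vy=-7.836
  bounce: vy ← 0.77·7.836 = 6.033
Arc 3: start y=0.000, vy=6.033 → t=1.230, apex=1.855, x_land=39.475, impact vy=-6.033
  bounce: vy ← 0.77·6.033 = 4.646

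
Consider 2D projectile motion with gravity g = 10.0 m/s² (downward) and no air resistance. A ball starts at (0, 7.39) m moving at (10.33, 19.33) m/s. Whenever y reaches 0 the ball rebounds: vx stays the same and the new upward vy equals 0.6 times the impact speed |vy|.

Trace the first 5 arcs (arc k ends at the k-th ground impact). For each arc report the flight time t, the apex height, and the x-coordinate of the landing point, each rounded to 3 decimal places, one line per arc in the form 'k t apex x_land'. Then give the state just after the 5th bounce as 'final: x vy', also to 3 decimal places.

Arc 1: start y=7.390, vy=19.330 → t=4.217, apex=26.072, x_land=43.557, impact vy=-22.835
  bounce: vy ← 0.6·22.835 = 13.701
Arc 2: start y=0.000, vy=13.701 → t=2.740, apex=9.386, x_land=71.863, impact vy=-13.701
  bounce: vy ← 0.6·13.701 = 8.221
Arc 3: start y=0.000, vy=8.221 → t=1.644, apex=3.379, x_land=88.847, impact vy=-8.221
  bounce: vy ← 0.6·8.221 = 4.932
Arc 4: start y=0.000, vy=4.932 → t=0.986, apex=1.216, x_land=99.038, impact vy=-4.932
  bounce: vy ← 0.6·4.932 = 2.959
Arc 5: start y=0.000, vy=2.959 → t=0.592, apex=0.438, x_land=105.152, impact vy=-2.959
  bounce: vy ← 0.6·2.959 = 1.776

1 4.217 26.072 43.557
2 2.740 9.386 71.863
3 1.644 3.379 88.847
4 0.986 1.216 99.038
5 0.592 0.438 105.152
final: 105.152 1.776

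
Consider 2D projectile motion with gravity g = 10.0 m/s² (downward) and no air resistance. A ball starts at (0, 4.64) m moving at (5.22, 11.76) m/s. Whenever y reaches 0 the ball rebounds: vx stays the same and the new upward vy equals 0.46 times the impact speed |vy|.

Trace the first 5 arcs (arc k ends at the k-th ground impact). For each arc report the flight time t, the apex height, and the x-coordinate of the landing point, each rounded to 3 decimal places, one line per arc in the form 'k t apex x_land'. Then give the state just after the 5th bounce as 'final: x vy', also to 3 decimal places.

1 2.696 11.555 14.074
2 1.399 2.445 21.375
3 0.643 0.517 24.733
4 0.296 0.109 26.278
5 0.136 0.023 26.988
final: 26.988 0.313

Arc 1: start y=4.640, vy=11.760 → t=2.696, apex=11.555, x_land=14.074, impact vy=-15.202
  bounce: vy ← 0.46·15.202 = 6.993
Arc 2: start y=0.000, vy=6.993 → t=1.399, apex=2.445, x_land=21.375, impact vy=-6.993
  bounce: vy ← 0.46·6.993 = 3.217
Arc 3: start y=0.000, vy=3.217 → t=0.643, apex=0.517, x_land=24.733, impact vy=-3.217
  bounce: vy ← 0.46·3.217 = 1.480
Arc 4: start y=0.000, vy=1.480 → t=0.296, apex=0.109, x_land=26.278, impact vy=-1.480
  bounce: vy ← 0.46·1.480 = 0.681
Arc 5: start y=0.000, vy=0.681 → t=0.136, apex=0.023, x_land=26.988, impact vy=-0.681
  bounce: vy ← 0.46·0.681 = 0.313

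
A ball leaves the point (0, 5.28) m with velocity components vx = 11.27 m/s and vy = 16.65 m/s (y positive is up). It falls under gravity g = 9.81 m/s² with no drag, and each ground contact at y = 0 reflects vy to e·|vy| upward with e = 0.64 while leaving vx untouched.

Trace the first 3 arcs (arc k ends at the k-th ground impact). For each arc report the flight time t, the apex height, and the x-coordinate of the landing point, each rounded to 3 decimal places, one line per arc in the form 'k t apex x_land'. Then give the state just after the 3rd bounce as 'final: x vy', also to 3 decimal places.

1 3.686 19.410 41.547
2 2.546 7.950 70.243
3 1.630 3.256 88.608
final: 88.608 5.116

Arc 1: start y=5.280, vy=16.650 → t=3.686, apex=19.410, x_land=41.547, impact vy=-19.515
  bounce: vy ← 0.64·19.515 = 12.489
Arc 2: start y=0.000, vy=12.489 → t=2.546, apex=7.950, x_land=70.243, impact vy=-12.489
  bounce: vy ← 0.64·12.489 = 7.993
Arc 3: start y=0.000, vy=7.993 → t=1.630, apex=3.256, x_land=88.608, impact vy=-7.993
  bounce: vy ← 0.64·7.993 = 5.116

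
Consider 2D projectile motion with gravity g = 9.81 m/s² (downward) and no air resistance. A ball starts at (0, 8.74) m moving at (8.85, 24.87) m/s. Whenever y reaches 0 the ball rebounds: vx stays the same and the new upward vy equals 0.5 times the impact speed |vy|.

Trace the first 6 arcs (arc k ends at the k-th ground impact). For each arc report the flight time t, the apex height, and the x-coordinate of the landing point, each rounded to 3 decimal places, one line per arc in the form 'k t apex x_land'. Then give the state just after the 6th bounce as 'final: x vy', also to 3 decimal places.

1 5.400 40.265 47.793
2 2.865 10.066 73.149
3 1.433 2.517 85.827
4 0.716 0.629 92.166
5 0.358 0.157 95.336
6 0.179 0.039 96.920
final: 96.920 0.439

Arc 1: start y=8.740, vy=24.870 → t=5.400, apex=40.265, x_land=47.793, impact vy=-28.107
  bounce: vy ← 0.5·28.107 = 14.053
Arc 2: start y=0.000, vy=14.053 → t=2.865, apex=10.066, x_land=73.149, impact vy=-14.053
  bounce: vy ← 0.5·14.053 = 7.027
Arc 3: start y=0.000, vy=7.027 → t=1.433, apex=2.517, x_land=85.827, impact vy=-7.027
  bounce: vy ← 0.5·7.027 = 3.513
Arc 4: start y=0.000, vy=3.513 → t=0.716, apex=0.629, x_land=92.166, impact vy=-3.513
  bounce: vy ← 0.5·3.513 = 1.757
Arc 5: start y=0.000, vy=1.757 → t=0.358, apex=0.157, x_land=95.336, impact vy=-1.757
  bounce: vy ← 0.5·1.757 = 0.878
Arc 6: start y=0.000, vy=0.878 → t=0.179, apex=0.039, x_land=96.920, impact vy=-0.878
  bounce: vy ← 0.5·0.878 = 0.439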